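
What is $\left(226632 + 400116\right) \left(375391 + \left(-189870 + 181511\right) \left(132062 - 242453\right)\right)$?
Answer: $578572237812480$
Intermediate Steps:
$\left(226632 + 400116\right) \left(375391 + \left(-189870 + 181511\right) \left(132062 - 242453\right)\right) = 626748 \left(375391 - -922758369\right) = 626748 \left(375391 + 922758369\right) = 626748 \cdot 923133760 = 578572237812480$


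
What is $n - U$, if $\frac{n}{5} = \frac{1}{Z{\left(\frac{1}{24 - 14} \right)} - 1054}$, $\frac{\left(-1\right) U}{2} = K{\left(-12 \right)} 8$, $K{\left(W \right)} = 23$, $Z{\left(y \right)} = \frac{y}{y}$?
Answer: $\frac{387499}{1053} \approx 368.0$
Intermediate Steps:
$Z{\left(y \right)} = 1$
$U = -368$ ($U = - 2 \cdot 23 \cdot 8 = \left(-2\right) 184 = -368$)
$n = - \frac{5}{1053}$ ($n = \frac{5}{1 - 1054} = \frac{5}{-1053} = 5 \left(- \frac{1}{1053}\right) = - \frac{5}{1053} \approx -0.0047483$)
$n - U = - \frac{5}{1053} - -368 = - \frac{5}{1053} + 368 = \frac{387499}{1053}$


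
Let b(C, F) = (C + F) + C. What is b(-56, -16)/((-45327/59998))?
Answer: 7679744/45327 ≈ 169.43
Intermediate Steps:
b(C, F) = F + 2*C
b(-56, -16)/((-45327/59998)) = (-16 + 2*(-56))/((-45327/59998)) = (-16 - 112)/((-45327*1/59998)) = -128/(-45327/59998) = -128*(-59998/45327) = 7679744/45327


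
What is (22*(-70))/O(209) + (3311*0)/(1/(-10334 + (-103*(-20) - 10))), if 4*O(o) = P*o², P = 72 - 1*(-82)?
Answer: -40/43681 ≈ -0.00091573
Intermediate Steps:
P = 154 (P = 72 + 82 = 154)
O(o) = 77*o²/2 (O(o) = (154*o²)/4 = 77*o²/2)
(22*(-70))/O(209) + (3311*0)/(1/(-10334 + (-103*(-20) - 10))) = (22*(-70))/(((77/2)*209²)) + (3311*0)/(1/(-10334 + (-103*(-20) - 10))) = -1540/((77/2)*43681) + 0/(1/(-10334 + (2060 - 10))) = -1540/3363437/2 + 0/(1/(-10334 + 2050)) = -1540*2/3363437 + 0/(1/(-8284)) = -40/43681 + 0/(-1/8284) = -40/43681 + 0*(-8284) = -40/43681 + 0 = -40/43681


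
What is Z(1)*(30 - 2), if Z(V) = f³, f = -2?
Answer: -224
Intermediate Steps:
Z(V) = -8 (Z(V) = (-2)³ = -8)
Z(1)*(30 - 2) = -8*(30 - 2) = -8*28 = -224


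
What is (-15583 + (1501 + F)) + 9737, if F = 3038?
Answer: -1307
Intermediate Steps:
(-15583 + (1501 + F)) + 9737 = (-15583 + (1501 + 3038)) + 9737 = (-15583 + 4539) + 9737 = -11044 + 9737 = -1307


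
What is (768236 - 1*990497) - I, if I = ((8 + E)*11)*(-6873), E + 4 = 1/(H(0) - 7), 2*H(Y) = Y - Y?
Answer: 485454/7 ≈ 69351.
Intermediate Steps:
H(Y) = 0 (H(Y) = (Y - Y)/2 = (½)*0 = 0)
E = -29/7 (E = -4 + 1/(0 - 7) = -4 + 1/(-7) = -4 - ⅐ = -29/7 ≈ -4.1429)
I = -2041281/7 (I = ((8 - 29/7)*11)*(-6873) = ((27/7)*11)*(-6873) = (297/7)*(-6873) = -2041281/7 ≈ -2.9161e+5)
(768236 - 1*990497) - I = (768236 - 1*990497) - 1*(-2041281/7) = (768236 - 990497) + 2041281/7 = -222261 + 2041281/7 = 485454/7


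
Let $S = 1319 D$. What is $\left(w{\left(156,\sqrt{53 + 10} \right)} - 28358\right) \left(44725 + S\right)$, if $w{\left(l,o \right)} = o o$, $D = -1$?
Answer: $-1228172770$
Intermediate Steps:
$S = -1319$ ($S = 1319 \left(-1\right) = -1319$)
$w{\left(l,o \right)} = o^{2}$
$\left(w{\left(156,\sqrt{53 + 10} \right)} - 28358\right) \left(44725 + S\right) = \left(\left(\sqrt{53 + 10}\right)^{2} - 28358\right) \left(44725 - 1319\right) = \left(\left(\sqrt{63}\right)^{2} - 28358\right) 43406 = \left(\left(3 \sqrt{7}\right)^{2} - 28358\right) 43406 = \left(63 - 28358\right) 43406 = \left(-28295\right) 43406 = -1228172770$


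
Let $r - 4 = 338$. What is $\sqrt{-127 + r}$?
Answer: $\sqrt{215} \approx 14.663$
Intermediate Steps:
$r = 342$ ($r = 4 + 338 = 342$)
$\sqrt{-127 + r} = \sqrt{-127 + 342} = \sqrt{215}$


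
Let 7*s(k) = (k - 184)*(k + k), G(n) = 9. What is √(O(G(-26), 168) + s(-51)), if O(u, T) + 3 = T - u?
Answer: √175434/7 ≈ 59.836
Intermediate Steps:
O(u, T) = -3 + T - u (O(u, T) = -3 + (T - u) = -3 + T - u)
s(k) = 2*k*(-184 + k)/7 (s(k) = ((k - 184)*(k + k))/7 = ((-184 + k)*(2*k))/7 = (2*k*(-184 + k))/7 = 2*k*(-184 + k)/7)
√(O(G(-26), 168) + s(-51)) = √((-3 + 168 - 1*9) + (2/7)*(-51)*(-184 - 51)) = √((-3 + 168 - 9) + (2/7)*(-51)*(-235)) = √(156 + 23970/7) = √(25062/7) = √175434/7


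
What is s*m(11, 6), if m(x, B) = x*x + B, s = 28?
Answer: 3556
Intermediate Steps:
m(x, B) = B + x² (m(x, B) = x² + B = B + x²)
s*m(11, 6) = 28*(6 + 11²) = 28*(6 + 121) = 28*127 = 3556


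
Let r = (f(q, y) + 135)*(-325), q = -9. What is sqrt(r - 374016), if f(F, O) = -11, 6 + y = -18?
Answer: 2*I*sqrt(103579) ≈ 643.67*I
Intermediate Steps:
y = -24 (y = -6 - 18 = -24)
r = -40300 (r = (-11 + 135)*(-325) = 124*(-325) = -40300)
sqrt(r - 374016) = sqrt(-40300 - 374016) = sqrt(-414316) = 2*I*sqrt(103579)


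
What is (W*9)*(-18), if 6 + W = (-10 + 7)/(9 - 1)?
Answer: 4131/4 ≈ 1032.8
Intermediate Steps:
W = -51/8 (W = -6 + (-10 + 7)/(9 - 1) = -6 - 3/8 = -51/8 ≈ -6.3750)
(W*9)*(-18) = -51/8*9*(-18) = -459/8*(-18) = 4131/4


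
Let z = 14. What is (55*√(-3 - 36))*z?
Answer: 770*I*√39 ≈ 4808.6*I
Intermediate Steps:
(55*√(-3 - 36))*z = (55*√(-3 - 36))*14 = (55*√(-39))*14 = (55*(I*√39))*14 = (55*I*√39)*14 = 770*I*√39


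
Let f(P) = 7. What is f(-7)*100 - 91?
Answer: 609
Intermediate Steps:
f(-7)*100 - 91 = 7*100 - 91 = 700 - 91 = 609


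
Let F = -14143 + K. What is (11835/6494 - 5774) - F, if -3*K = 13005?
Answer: 82511611/6494 ≈ 12706.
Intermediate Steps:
K = -4335 (K = -⅓*13005 = -4335)
F = -18478 (F = -14143 - 4335 = -18478)
(11835/6494 - 5774) - F = (11835/6494 - 5774) - 1*(-18478) = (11835*(1/6494) - 5774) + 18478 = (11835/6494 - 5774) + 18478 = -37484521/6494 + 18478 = 82511611/6494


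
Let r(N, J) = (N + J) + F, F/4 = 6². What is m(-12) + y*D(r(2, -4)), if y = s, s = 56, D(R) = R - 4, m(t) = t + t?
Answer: 7704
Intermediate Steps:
F = 144 (F = 4*6² = 4*36 = 144)
m(t) = 2*t
r(N, J) = 144 + J + N (r(N, J) = (N + J) + 144 = (J + N) + 144 = 144 + J + N)
D(R) = -4 + R
y = 56
m(-12) + y*D(r(2, -4)) = 2*(-12) + 56*(-4 + (144 - 4 + 2)) = -24 + 56*(-4 + 142) = -24 + 56*138 = -24 + 7728 = 7704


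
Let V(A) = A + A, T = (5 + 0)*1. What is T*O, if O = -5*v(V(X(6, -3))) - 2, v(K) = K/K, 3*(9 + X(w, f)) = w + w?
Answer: -35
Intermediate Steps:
T = 5 (T = 5*1 = 5)
X(w, f) = -9 + 2*w/3 (X(w, f) = -9 + (w + w)/3 = -9 + (2*w)/3 = -9 + 2*w/3)
V(A) = 2*A
v(K) = 1
O = -7 (O = -5*1 - 2 = -5 - 2 = -7)
T*O = 5*(-7) = -35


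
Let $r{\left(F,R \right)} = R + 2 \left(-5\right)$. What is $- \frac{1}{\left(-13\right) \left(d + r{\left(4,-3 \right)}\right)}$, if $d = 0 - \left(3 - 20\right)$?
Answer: $\frac{1}{52} \approx 0.019231$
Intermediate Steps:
$r{\left(F,R \right)} = -10 + R$ ($r{\left(F,R \right)} = R - 10 = -10 + R$)
$d = 17$ ($d = 0 - \left(3 - 20\right) = 0 - -17 = 0 + 17 = 17$)
$- \frac{1}{\left(-13\right) \left(d + r{\left(4,-3 \right)}\right)} = - \frac{1}{\left(-13\right) \left(17 - 13\right)} = - \frac{1}{\left(-13\right) 4} = - \frac{1}{-52} = \left(-1\right) \left(- \frac{1}{52}\right) = \frac{1}{52}$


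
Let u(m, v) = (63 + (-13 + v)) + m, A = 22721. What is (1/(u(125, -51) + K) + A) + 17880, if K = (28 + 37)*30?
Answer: 84206475/2074 ≈ 40601.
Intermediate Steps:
u(m, v) = 50 + m + v (u(m, v) = (50 + v) + m = 50 + m + v)
K = 1950 (K = 65*30 = 1950)
(1/(u(125, -51) + K) + A) + 17880 = (1/((50 + 125 - 51) + 1950) + 22721) + 17880 = (1/(124 + 1950) + 22721) + 17880 = (1/2074 + 22721) + 17880 = 47123355/2074 + 17880 = 84206475/2074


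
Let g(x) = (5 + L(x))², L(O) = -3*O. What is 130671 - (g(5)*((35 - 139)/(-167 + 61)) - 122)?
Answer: 6926829/53 ≈ 1.3069e+5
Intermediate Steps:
g(x) = (5 - 3*x)²
130671 - (g(5)*((35 - 139)/(-167 + 61)) - 122) = 130671 - ((-5 + 3*5)²*((35 - 139)/(-167 + 61)) - 122) = 130671 - ((-5 + 15)²*(-104/(-106)) - 122) = 130671 - (10²*(-104*(-1/106)) - 122) = 130671 - (100*(52/53) - 122) = 130671 - (5200/53 - 122) = 130671 - 1*(-1266/53) = 130671 + 1266/53 = 6926829/53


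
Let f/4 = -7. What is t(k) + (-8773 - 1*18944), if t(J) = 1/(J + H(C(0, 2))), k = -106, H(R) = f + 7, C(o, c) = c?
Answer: -3520060/127 ≈ -27717.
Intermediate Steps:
f = -28 (f = 4*(-7) = -28)
H(R) = -21 (H(R) = -28 + 7 = -21)
t(J) = 1/(-21 + J) (t(J) = 1/(J - 21) = 1/(-21 + J))
t(k) + (-8773 - 1*18944) = 1/(-21 - 106) + (-8773 - 1*18944) = 1/(-127) + (-8773 - 18944) = -1/127 - 27717 = -3520060/127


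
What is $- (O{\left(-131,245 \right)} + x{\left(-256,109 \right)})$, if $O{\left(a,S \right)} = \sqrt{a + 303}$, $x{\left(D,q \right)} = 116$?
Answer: $-116 - 2 \sqrt{43} \approx -129.11$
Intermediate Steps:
$O{\left(a,S \right)} = \sqrt{303 + a}$
$- (O{\left(-131,245 \right)} + x{\left(-256,109 \right)}) = - (\sqrt{303 - 131} + 116) = - (\sqrt{172} + 116) = - (2 \sqrt{43} + 116) = - (116 + 2 \sqrt{43}) = -116 - 2 \sqrt{43}$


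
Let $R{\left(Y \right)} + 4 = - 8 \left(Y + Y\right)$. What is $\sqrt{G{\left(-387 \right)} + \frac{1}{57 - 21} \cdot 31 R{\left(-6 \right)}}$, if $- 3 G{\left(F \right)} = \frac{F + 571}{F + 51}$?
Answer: $\frac{\sqrt{140070}}{42} \approx 8.9109$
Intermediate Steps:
$R{\left(Y \right)} = -4 - 16 Y$ ($R{\left(Y \right)} = -4 - 8 \left(Y + Y\right) = -4 - 8 \cdot 2 Y = -4 - 16 Y$)
$G{\left(F \right)} = - \frac{571 + F}{3 \left(51 + F\right)}$ ($G{\left(F \right)} = - \frac{\left(F + 571\right) \frac{1}{F + 51}}{3} = - \frac{\left(571 + F\right) \frac{1}{51 + F}}{3} = - \frac{\frac{1}{51 + F} \left(571 + F\right)}{3} = - \frac{571 + F}{3 \left(51 + F\right)}$)
$\sqrt{G{\left(-387 \right)} + \frac{1}{57 - 21} \cdot 31 R{\left(-6 \right)}} = \sqrt{\frac{-571 - -387}{3 \left(51 - 387\right)} + \frac{1}{57 - 21} \cdot 31 \left(-4 - -96\right)} = \sqrt{\frac{-571 + 387}{3 \left(-336\right)} + \frac{1}{36} \cdot 31 \left(-4 + 96\right)} = \sqrt{\frac{1}{3} \left(- \frac{1}{336}\right) \left(-184\right) + \frac{1}{36} \cdot 31 \cdot 92} = \sqrt{\frac{23}{126} + \frac{31}{36} \cdot 92} = \sqrt{\frac{23}{126} + \frac{713}{9}} = \sqrt{\frac{3335}{42}} = \frac{\sqrt{140070}}{42}$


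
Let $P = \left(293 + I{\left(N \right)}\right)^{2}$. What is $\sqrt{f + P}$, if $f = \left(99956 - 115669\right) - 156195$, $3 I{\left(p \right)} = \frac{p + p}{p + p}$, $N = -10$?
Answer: $\frac{2 i \sqrt{193193}}{3} \approx 293.02 i$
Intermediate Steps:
$I{\left(p \right)} = \frac{1}{3}$ ($I{\left(p \right)} = \frac{\left(p + p\right) \frac{1}{p + p}}{3} = \frac{2 p \frac{1}{2 p}}{3} = \frac{1}{3} \cdot 1 = \frac{1}{3}$)
$P = \frac{774400}{9}$ ($P = \left(293 + \frac{1}{3}\right)^{2} = \left(\frac{880}{3}\right)^{2} = \frac{774400}{9} \approx 86045.0$)
$f = -171908$ ($f = \left(99956 - 115669\right) - 156195 = -15713 - 156195 = -171908$)
$\sqrt{f + P} = \sqrt{-171908 + \frac{774400}{9}} = \sqrt{- \frac{772772}{9}} = \frac{2 i \sqrt{193193}}{3}$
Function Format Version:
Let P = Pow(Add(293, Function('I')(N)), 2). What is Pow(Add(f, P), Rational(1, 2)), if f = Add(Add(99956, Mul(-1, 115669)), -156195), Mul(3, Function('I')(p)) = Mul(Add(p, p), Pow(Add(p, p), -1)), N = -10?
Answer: Mul(Rational(2, 3), I, Pow(193193, Rational(1, 2))) ≈ Mul(293.02, I)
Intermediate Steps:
Function('I')(p) = Rational(1, 3) (Function('I')(p) = Mul(Rational(1, 3), Mul(Add(p, p), Pow(Add(p, p), -1))) = Mul(Rational(1, 3), Mul(Mul(2, p), Pow(Mul(2, p), -1))) = Mul(Rational(1, 3), Mul(Mul(2, p), Mul(Rational(1, 2), Pow(p, -1)))) = Mul(Rational(1, 3), 1) = Rational(1, 3))
P = Rational(774400, 9) (P = Pow(Add(293, Rational(1, 3)), 2) = Pow(Rational(880, 3), 2) = Rational(774400, 9) ≈ 86045.)
f = -171908 (f = Add(Add(99956, -115669), -156195) = Add(-15713, -156195) = -171908)
Pow(Add(f, P), Rational(1, 2)) = Pow(Add(-171908, Rational(774400, 9)), Rational(1, 2)) = Pow(Rational(-772772, 9), Rational(1, 2)) = Mul(Rational(2, 3), I, Pow(193193, Rational(1, 2)))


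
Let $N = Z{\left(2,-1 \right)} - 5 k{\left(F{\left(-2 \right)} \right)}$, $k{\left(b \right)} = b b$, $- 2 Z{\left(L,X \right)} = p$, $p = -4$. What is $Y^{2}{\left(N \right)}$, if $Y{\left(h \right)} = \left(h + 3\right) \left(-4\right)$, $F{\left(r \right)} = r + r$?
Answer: $90000$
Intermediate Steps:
$F{\left(r \right)} = 2 r$
$Z{\left(L,X \right)} = 2$ ($Z{\left(L,X \right)} = \left(- \frac{1}{2}\right) \left(-4\right) = 2$)
$k{\left(b \right)} = b^{2}$
$N = -78$ ($N = 2 - 5 \left(2 \left(-2\right)\right)^{2} = 2 - 5 \left(-4\right)^{2} = 2 - 80 = -78$)
$Y{\left(h \right)} = -12 - 4 h$ ($Y{\left(h \right)} = \left(3 + h\right) \left(-4\right) = -12 - 4 h$)
$Y^{2}{\left(N \right)} = \left(-12 - -312\right)^{2} = \left(-12 + 312\right)^{2} = 300^{2} = 90000$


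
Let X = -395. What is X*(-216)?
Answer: 85320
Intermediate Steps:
X*(-216) = -395*(-216) = 85320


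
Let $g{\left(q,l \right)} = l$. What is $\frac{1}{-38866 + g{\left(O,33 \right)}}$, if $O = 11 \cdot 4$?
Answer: $- \frac{1}{38833} \approx -2.5751 \cdot 10^{-5}$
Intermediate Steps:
$O = 44$
$\frac{1}{-38866 + g{\left(O,33 \right)}} = \frac{1}{-38866 + 33} = \frac{1}{-38833} = - \frac{1}{38833}$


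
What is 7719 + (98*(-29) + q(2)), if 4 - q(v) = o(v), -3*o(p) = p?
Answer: 14645/3 ≈ 4881.7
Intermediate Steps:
o(p) = -p/3
q(v) = 4 + v/3 (q(v) = 4 - (-1)*v/3 = 4 + v/3)
7719 + (98*(-29) + q(2)) = 7719 + (98*(-29) + (4 + (⅓)*2)) = 7719 + (-2842 + (4 + ⅔)) = 7719 + (-2842 + 14/3) = 7719 - 8512/3 = 14645/3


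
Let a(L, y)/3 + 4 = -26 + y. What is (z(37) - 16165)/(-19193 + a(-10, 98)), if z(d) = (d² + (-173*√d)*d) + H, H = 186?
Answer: 14610/18989 + 6401*√37/18989 ≈ 2.8198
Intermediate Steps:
a(L, y) = -90 + 3*y (a(L, y) = -12 + 3*(-26 + y) = -12 + (-78 + 3*y) = -90 + 3*y)
z(d) = 186 + d² - 173*d^(3/2) (z(d) = (d² + (-173*√d)*d) + 186 = (d² - 173*d^(3/2)) + 186 = 186 + d² - 173*d^(3/2))
(z(37) - 16165)/(-19193 + a(-10, 98)) = ((186 + 37² - 6401*√37) - 16165)/(-19193 + (-90 + 3*98)) = ((186 + 1369 - 6401*√37) - 16165)/(-19193 + (-90 + 294)) = ((186 + 1369 - 6401*√37) - 16165)/(-19193 + 204) = ((1555 - 6401*√37) - 16165)/(-18989) = (-14610 - 6401*√37)*(-1/18989) = 14610/18989 + 6401*√37/18989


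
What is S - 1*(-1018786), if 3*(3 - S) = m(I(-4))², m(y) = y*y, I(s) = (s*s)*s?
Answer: -13720849/3 ≈ -4.5736e+6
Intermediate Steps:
I(s) = s³ (I(s) = s²*s = s³)
m(y) = y²
S = -16777207/3 (S = 3 - (((-4)³)²)²/3 = 3 - ((-64)²)²/3 = 3 - ⅓*4096² = 3 - ⅓*16777216 = 3 - 16777216/3 = -16777207/3 ≈ -5.5924e+6)
S - 1*(-1018786) = -16777207/3 - 1*(-1018786) = -16777207/3 + 1018786 = -13720849/3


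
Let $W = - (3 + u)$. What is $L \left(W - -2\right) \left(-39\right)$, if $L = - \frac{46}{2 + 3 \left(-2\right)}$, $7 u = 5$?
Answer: $\frac{5382}{7} \approx 768.86$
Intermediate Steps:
$u = \frac{5}{7}$ ($u = \frac{1}{7} \cdot 5 = \frac{5}{7} \approx 0.71429$)
$W = - \frac{26}{7}$ ($W = - (3 + \frac{5}{7}) = \left(-1\right) \frac{26}{7} = - \frac{26}{7} \approx -3.7143$)
$L = \frac{23}{2}$ ($L = - \frac{46}{2 - 6} = - \frac{46}{-4} = \left(-46\right) \left(- \frac{1}{4}\right) = \frac{23}{2} \approx 11.5$)
$L \left(W - -2\right) \left(-39\right) = \frac{23 \left(- \frac{26}{7} - -2\right)}{2} \left(-39\right) = \frac{23 \left(- \frac{26}{7} + 2\right)}{2} \left(-39\right) = \frac{23}{2} \left(- \frac{12}{7}\right) \left(-39\right) = \left(- \frac{138}{7}\right) \left(-39\right) = \frac{5382}{7}$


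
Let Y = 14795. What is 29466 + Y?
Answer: 44261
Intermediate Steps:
29466 + Y = 29466 + 14795 = 44261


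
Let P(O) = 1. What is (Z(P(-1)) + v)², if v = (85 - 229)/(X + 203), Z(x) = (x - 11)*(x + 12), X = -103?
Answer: 10797796/625 ≈ 17276.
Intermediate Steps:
Z(x) = (-11 + x)*(12 + x)
v = -36/25 (v = (85 - 229)/(-103 + 203) = -144/100 = -144*1/100 = -36/25 ≈ -1.4400)
(Z(P(-1)) + v)² = ((-132 + 1 + 1²) - 36/25)² = ((-132 + 1 + 1) - 36/25)² = (-130 - 36/25)² = (-3286/25)² = 10797796/625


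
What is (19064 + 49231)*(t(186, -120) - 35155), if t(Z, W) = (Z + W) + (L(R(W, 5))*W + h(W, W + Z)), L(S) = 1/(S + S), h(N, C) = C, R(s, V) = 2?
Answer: -2393944635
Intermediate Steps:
L(S) = 1/(2*S)
t(Z, W) = 2*Z + 9*W/4 (t(Z, W) = (Z + W) + (((½)/2)*W + (W + Z)) = (W + Z) + (((½)*(½))*W + (W + Z)) = (W + Z) + (W/4 + (W + Z)) = (W + Z) + (Z + 5*W/4) = 2*Z + 9*W/4)
(19064 + 49231)*(t(186, -120) - 35155) = (19064 + 49231)*((2*186 + (9/4)*(-120)) - 35155) = 68295*((372 - 270) - 35155) = 68295*(102 - 35155) = 68295*(-35053) = -2393944635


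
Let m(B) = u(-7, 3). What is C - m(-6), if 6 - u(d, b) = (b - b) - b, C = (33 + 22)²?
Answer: 3016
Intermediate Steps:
C = 3025 (C = 55² = 3025)
u(d, b) = 6 + b (u(d, b) = 6 - ((b - b) - b) = 6 - (0 - b) = 6 - (-1)*b = 6 + b)
m(B) = 9 (m(B) = 6 + 3 = 9)
C - m(-6) = 3025 - 1*9 = 3025 - 9 = 3016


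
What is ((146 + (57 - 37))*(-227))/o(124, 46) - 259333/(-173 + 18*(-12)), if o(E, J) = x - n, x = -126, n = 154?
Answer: 43635769/54460 ≈ 801.24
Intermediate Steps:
o(E, J) = -280 (o(E, J) = -126 - 1*154 = -126 - 154 = -280)
((146 + (57 - 37))*(-227))/o(124, 46) - 259333/(-173 + 18*(-12)) = ((146 + (57 - 37))*(-227))/(-280) - 259333/(-173 + 18*(-12)) = ((146 + 20)*(-227))*(-1/280) - 259333/(-173 - 216) = (166*(-227))*(-1/280) - 259333/(-389) = -37682*(-1/280) - 259333*(-1/389) = 18841/140 + 259333/389 = 43635769/54460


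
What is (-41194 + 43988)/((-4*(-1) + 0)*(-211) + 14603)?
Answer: 2794/13759 ≈ 0.20307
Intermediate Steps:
(-41194 + 43988)/((-4*(-1) + 0)*(-211) + 14603) = 2794/((4 + 0)*(-211) + 14603) = 2794/(4*(-211) + 14603) = 2794/(-844 + 14603) = 2794/13759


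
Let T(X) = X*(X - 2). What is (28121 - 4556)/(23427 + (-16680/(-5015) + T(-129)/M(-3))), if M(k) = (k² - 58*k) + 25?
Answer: 1638741520/1635026011 ≈ 1.0023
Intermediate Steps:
T(X) = X*(-2 + X)
M(k) = 25 + k² - 58*k
(28121 - 4556)/(23427 + (-16680/(-5015) + T(-129)/M(-3))) = (28121 - 4556)/(23427 + (-16680/(-5015) + (-129*(-2 - 129))/(25 + (-3)² - 58*(-3)))) = 23565/(23427 + (-16680*(-1/5015) + (-129*(-131))/(25 + 9 + 174))) = 23565/(23427 + (3336/1003 + 16899/208)) = 23565/(23427 + 17643585/208624) = 23565/(4905078033/208624) = 23565*(208624/4905078033) = 1638741520/1635026011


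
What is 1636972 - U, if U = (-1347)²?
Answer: -177437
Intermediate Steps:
U = 1814409
1636972 - U = 1636972 - 1*1814409 = 1636972 - 1814409 = -177437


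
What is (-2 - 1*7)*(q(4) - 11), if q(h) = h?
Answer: 63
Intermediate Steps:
(-2 - 1*7)*(q(4) - 11) = (-2 - 1*7)*(4 - 11) = (-2 - 7)*(-7) = -9*(-7) = 63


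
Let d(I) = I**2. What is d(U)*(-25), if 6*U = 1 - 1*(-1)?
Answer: -25/9 ≈ -2.7778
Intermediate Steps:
U = 1/3 (U = (1 - 1*(-1))/6 = (1 + 1)/6 = (1/6)*2 = 1/3 ≈ 0.33333)
d(U)*(-25) = (1/3)**2*(-25) = (1/9)*(-25) = -25/9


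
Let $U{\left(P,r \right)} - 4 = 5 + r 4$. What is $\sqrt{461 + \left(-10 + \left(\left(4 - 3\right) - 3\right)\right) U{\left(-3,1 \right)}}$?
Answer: $\sqrt{305} \approx 17.464$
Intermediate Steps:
$U{\left(P,r \right)} = 9 + 4 r$ ($U{\left(P,r \right)} = 4 + \left(5 + r 4\right) = 4 + \left(5 + 4 r\right) = 9 + 4 r$)
$\sqrt{461 + \left(-10 + \left(\left(4 - 3\right) - 3\right)\right) U{\left(-3,1 \right)}} = \sqrt{461 + \left(-10 + \left(\left(4 - 3\right) - 3\right)\right) \left(9 + 4 \cdot 1\right)} = \sqrt{461 + \left(-10 + \left(1 - 3\right)\right) \left(9 + 4\right)} = \sqrt{461 + \left(-10 - 2\right) 13} = \sqrt{461 - 156} = \sqrt{305}$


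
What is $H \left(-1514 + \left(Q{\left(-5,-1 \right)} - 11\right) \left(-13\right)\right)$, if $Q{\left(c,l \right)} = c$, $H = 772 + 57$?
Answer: $-1082674$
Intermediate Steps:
$H = 829$
$H \left(-1514 + \left(Q{\left(-5,-1 \right)} - 11\right) \left(-13\right)\right) = 829 \left(-1514 + \left(-5 - 11\right) \left(-13\right)\right) = 829 \left(-1514 - -208\right) = 829 \left(-1514 + 208\right) = 829 \left(-1306\right) = -1082674$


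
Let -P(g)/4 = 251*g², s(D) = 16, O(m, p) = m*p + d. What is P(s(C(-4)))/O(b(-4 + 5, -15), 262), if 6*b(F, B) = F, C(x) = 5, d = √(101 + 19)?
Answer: -101010432/16081 + 4626432*√30/16081 ≈ -4705.6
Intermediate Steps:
d = 2*√30 (d = √120 = 2*√30 ≈ 10.954)
b(F, B) = F/6
O(m, p) = 2*√30 + m*p (O(m, p) = m*p + 2*√30 = 2*√30 + m*p)
P(g) = -1004*g²
P(s(C(-4)))/O(b(-4 + 5, -15), 262) = (-1004*16²)/(2*√30 + ((-4 + 5)/6)*262) = (-1004*256)/(2*√30 + ((⅙)*1)*262) = -257024/(2*√30 + (⅙)*262) = -257024/(2*√30 + 131/3) = -257024/(131/3 + 2*√30)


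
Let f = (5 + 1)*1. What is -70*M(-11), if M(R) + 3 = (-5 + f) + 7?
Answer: -350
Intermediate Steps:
f = 6 (f = 6*1 = 6)
M(R) = 5 (M(R) = -3 + ((-5 + 6) + 7) = -3 + (1 + 7) = -3 + 8 = 5)
-70*M(-11) = -70*5 = -350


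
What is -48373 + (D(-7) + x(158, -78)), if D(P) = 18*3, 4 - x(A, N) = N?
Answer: -48237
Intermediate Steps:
x(A, N) = 4 - N
D(P) = 54
-48373 + (D(-7) + x(158, -78)) = -48373 + (54 + (4 - 1*(-78))) = -48373 + (54 + (4 + 78)) = -48373 + (54 + 82) = -48373 + 136 = -48237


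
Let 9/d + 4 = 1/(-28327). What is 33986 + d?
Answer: 3850664731/113309 ≈ 33984.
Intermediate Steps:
d = -254943/113309 (d = 9/(-4 + 1/(-28327)) = 9/(-4 - 1/28327) = 9/(-113309/28327) = 9*(-28327/113309) = -254943/113309 ≈ -2.2500)
33986 + d = 33986 - 254943/113309 = 3850664731/113309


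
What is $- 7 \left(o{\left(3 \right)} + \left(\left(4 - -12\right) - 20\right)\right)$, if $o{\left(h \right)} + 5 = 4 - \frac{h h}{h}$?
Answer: $56$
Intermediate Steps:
$o{\left(h \right)} = -1 - h$ ($o{\left(h \right)} = -5 + \left(4 - \frac{h h}{h}\right) = -5 + \left(4 - \frac{h^{2}}{h}\right) = -5 - \left(-4 + h\right) = -1 - h$)
$- 7 \left(o{\left(3 \right)} + \left(\left(4 - -12\right) - 20\right)\right) = - 7 \left(\left(-1 - 3\right) + \left(\left(4 - -12\right) - 20\right)\right) = - 7 \left(\left(-1 - 3\right) + \left(\left(4 + 12\right) - 20\right)\right) = - 7 \left(-4 + \left(16 - 20\right)\right) = - 7 \left(-4 - 4\right) = \left(-7\right) \left(-8\right) = 56$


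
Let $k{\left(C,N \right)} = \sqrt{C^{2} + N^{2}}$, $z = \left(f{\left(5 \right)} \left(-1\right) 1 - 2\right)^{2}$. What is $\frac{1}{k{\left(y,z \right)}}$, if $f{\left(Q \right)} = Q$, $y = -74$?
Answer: $\frac{\sqrt{7877}}{7877} \approx 0.011267$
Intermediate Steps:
$z = 49$ ($z = \left(5 \left(-1\right) 1 - 2\right)^{2} = \left(\left(-5\right) 1 - 2\right)^{2} = \left(-5 - 2\right)^{2} = \left(-7\right)^{2} = 49$)
$\frac{1}{k{\left(y,z \right)}} = \frac{1}{\sqrt{\left(-74\right)^{2} + 49^{2}}} = \frac{1}{\sqrt{5476 + 2401}} = \frac{1}{\sqrt{7877}} = \frac{\sqrt{7877}}{7877}$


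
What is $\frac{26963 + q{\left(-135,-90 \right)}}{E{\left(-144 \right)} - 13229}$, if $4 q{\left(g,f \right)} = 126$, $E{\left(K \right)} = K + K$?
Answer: $- \frac{53989}{27034} \approx -1.9971$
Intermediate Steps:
$E{\left(K \right)} = 2 K$
$q{\left(g,f \right)} = \frac{63}{2}$ ($q{\left(g,f \right)} = \frac{1}{4} \cdot 126 = \frac{63}{2}$)
$\frac{26963 + q{\left(-135,-90 \right)}}{E{\left(-144 \right)} - 13229} = \frac{26963 + \frac{63}{2}}{2 \left(-144\right) - 13229} = \frac{53989}{2 \left(-288 - 13229\right)} = \frac{53989}{2 \left(-13517\right)} = \frac{53989}{2} \left(- \frac{1}{13517}\right) = - \frac{53989}{27034}$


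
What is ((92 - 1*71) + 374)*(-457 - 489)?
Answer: -373670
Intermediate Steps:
((92 - 1*71) + 374)*(-457 - 489) = ((92 - 71) + 374)*(-946) = (21 + 374)*(-946) = 395*(-946) = -373670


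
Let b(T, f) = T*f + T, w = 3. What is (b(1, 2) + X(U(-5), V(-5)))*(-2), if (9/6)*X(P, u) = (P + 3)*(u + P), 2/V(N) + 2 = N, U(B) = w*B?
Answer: -1754/7 ≈ -250.57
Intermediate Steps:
b(T, f) = T + T*f
U(B) = 3*B
V(N) = 2/(-2 + N)
X(P, u) = 2*(3 + P)*(P + u)/3 (X(P, u) = 2*((P + 3)*(u + P))/3 = 2*((3 + P)*(P + u))/3 = 2*(3 + P)*(P + u)/3)
(b(1, 2) + X(U(-5), V(-5)))*(-2) = (1*(1 + 2) + (2*(3*(-5)) + 2*(2/(-2 - 5)) + 2*(3*(-5))²/3 + 2*(3*(-5))*(2/(-2 - 5))/3))*(-2) = (1*3 + (2*(-15) + 2*(2/(-7)) + (⅔)*(-15)² + (⅔)*(-15)*(2/(-7))))*(-2) = (3 + (-30 + 2*(2*(-⅐)) + (⅔)*225 + (⅔)*(-15)*(2*(-⅐))))*(-2) = (3 + (-30 + 2*(-2/7) + 150 + (⅔)*(-15)*(-2/7)))*(-2) = (3 + (-30 - 4/7 + 150 + 20/7))*(-2) = (3 + 856/7)*(-2) = (877/7)*(-2) = -1754/7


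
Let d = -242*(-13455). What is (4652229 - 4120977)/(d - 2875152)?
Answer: 88542/63493 ≈ 1.3945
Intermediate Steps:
d = 3256110
(4652229 - 4120977)/(d - 2875152) = (4652229 - 4120977)/(3256110 - 2875152) = 531252/380958 = 531252*(1/380958) = 88542/63493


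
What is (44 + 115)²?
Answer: 25281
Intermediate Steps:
(44 + 115)² = 159² = 25281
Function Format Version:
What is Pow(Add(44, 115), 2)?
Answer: 25281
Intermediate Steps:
Pow(Add(44, 115), 2) = Pow(159, 2) = 25281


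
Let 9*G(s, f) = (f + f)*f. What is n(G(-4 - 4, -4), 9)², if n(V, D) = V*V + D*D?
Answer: 57532225/6561 ≈ 8768.8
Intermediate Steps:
G(s, f) = 2*f²/9 (G(s, f) = ((f + f)*f)/9 = ((2*f)*f)/9 = (2*f²)/9 = 2*f²/9)
n(V, D) = D² + V² (n(V, D) = V² + D² = D² + V²)
n(G(-4 - 4, -4), 9)² = (9² + ((2/9)*(-4)²)²)² = (81 + ((2/9)*16)²)² = (81 + (32/9)²)² = (81 + 1024/81)² = (7585/81)² = 57532225/6561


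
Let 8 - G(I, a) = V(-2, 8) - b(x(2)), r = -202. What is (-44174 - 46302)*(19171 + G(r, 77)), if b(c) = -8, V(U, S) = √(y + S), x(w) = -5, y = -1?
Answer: -1734515396 + 90476*√7 ≈ -1.7343e+9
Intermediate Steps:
V(U, S) = √(-1 + S)
G(I, a) = -√7 (G(I, a) = 8 - (√(-1 + 8) - 1*(-8)) = 8 - (√7 + 8) = 8 - (8 + √7) = 8 + (-8 - √7) = -√7)
(-44174 - 46302)*(19171 + G(r, 77)) = (-44174 - 46302)*(19171 - √7) = -90476*(19171 - √7) = -1734515396 + 90476*√7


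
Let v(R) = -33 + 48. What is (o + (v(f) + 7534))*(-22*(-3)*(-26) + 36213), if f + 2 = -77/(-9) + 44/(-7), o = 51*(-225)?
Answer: -135435222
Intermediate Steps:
o = -11475
f = 17/63 (f = -2 + (-77/(-9) + 44/(-7)) = -2 + (-77*(-⅑) + 44*(-⅐)) = -2 + (77/9 - 44/7) = -2 + 143/63 = 17/63 ≈ 0.26984)
v(R) = 15
(o + (v(f) + 7534))*(-22*(-3)*(-26) + 36213) = (-11475 + (15 + 7534))*(-22*(-3)*(-26) + 36213) = (-11475 + 7549)*(66*(-26) + 36213) = -3926*(-1716 + 36213) = -3926*34497 = -135435222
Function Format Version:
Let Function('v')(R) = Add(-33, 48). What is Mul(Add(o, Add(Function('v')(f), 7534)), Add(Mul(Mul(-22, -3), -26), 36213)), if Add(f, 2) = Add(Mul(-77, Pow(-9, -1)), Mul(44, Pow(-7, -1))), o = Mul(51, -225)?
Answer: -135435222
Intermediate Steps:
o = -11475
f = Rational(17, 63) (f = Add(-2, Add(Mul(-77, Pow(-9, -1)), Mul(44, Pow(-7, -1)))) = Add(-2, Add(Mul(-77, Rational(-1, 9)), Mul(44, Rational(-1, 7)))) = Add(-2, Add(Rational(77, 9), Rational(-44, 7))) = Add(-2, Rational(143, 63)) = Rational(17, 63) ≈ 0.26984)
Function('v')(R) = 15
Mul(Add(o, Add(Function('v')(f), 7534)), Add(Mul(Mul(-22, -3), -26), 36213)) = Mul(Add(-11475, Add(15, 7534)), Add(Mul(Mul(-22, -3), -26), 36213)) = Mul(Add(-11475, 7549), Add(Mul(66, -26), 36213)) = Mul(-3926, Add(-1716, 36213)) = Mul(-3926, 34497) = -135435222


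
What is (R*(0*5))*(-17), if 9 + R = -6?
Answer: 0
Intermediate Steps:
R = -15 (R = -9 - 6 = -15)
(R*(0*5))*(-17) = -0*5*(-17) = -15*0*(-17) = 0*(-17) = 0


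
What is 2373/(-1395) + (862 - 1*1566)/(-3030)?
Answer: -22993/15655 ≈ -1.4687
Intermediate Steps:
2373/(-1395) + (862 - 1*1566)/(-3030) = 2373*(-1/1395) + (862 - 1566)*(-1/3030) = -791/465 - 704*(-1/3030) = -791/465 + 352/1515 = -22993/15655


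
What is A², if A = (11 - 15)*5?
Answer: 400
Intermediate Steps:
A = -20 (A = -4*5 = -20)
A² = (-20)² = 400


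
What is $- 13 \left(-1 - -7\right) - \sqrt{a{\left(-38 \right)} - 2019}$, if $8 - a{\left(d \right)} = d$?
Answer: $-78 - i \sqrt{1973} \approx -78.0 - 44.418 i$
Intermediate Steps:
$a{\left(d \right)} = 8 - d$
$- 13 \left(-1 - -7\right) - \sqrt{a{\left(-38 \right)} - 2019} = - 13 \left(-1 - -7\right) - \sqrt{\left(8 - -38\right) - 2019} = - 13 \left(-1 + 7\right) - \sqrt{\left(8 + 38\right) - 2019} = \left(-13\right) 6 - \sqrt{46 - 2019} = -78 - \sqrt{-1973} = -78 - i \sqrt{1973}$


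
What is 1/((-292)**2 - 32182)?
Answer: 1/53082 ≈ 1.8839e-5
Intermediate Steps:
1/((-292)**2 - 32182) = 1/(85264 - 32182) = 1/53082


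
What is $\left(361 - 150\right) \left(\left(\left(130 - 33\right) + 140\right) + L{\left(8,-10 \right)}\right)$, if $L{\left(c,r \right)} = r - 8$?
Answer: $46209$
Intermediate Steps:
$L{\left(c,r \right)} = -8 + r$
$\left(361 - 150\right) \left(\left(\left(130 - 33\right) + 140\right) + L{\left(8,-10 \right)}\right) = \left(361 - 150\right) \left(\left(\left(130 - 33\right) + 140\right) - 18\right) = 211 \left(\left(97 + 140\right) - 18\right) = 211 \left(237 - 18\right) = 211 \cdot 219 = 46209$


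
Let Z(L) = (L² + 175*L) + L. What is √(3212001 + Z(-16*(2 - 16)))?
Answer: √3301601 ≈ 1817.0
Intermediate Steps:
Z(L) = L² + 176*L
√(3212001 + Z(-16*(2 - 16))) = √(3212001 + (-16*(2 - 16))*(176 - 16*(2 - 16))) = √(3212001 + (-16*(-14))*(176 - 16*(-14))) = √(3212001 + 224*(176 + 224)) = √(3212001 + 224*400) = √(3212001 + 89600) = √3301601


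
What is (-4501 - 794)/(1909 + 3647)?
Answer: -1765/1852 ≈ -0.95302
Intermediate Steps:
(-4501 - 794)/(1909 + 3647) = -5295/5556 = -5295*1/5556 = -1765/1852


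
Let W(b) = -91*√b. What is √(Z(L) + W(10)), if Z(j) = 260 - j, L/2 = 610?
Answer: √(-960 - 91*√10) ≈ 35.324*I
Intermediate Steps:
L = 1220 (L = 2*610 = 1220)
√(Z(L) + W(10)) = √((260 - 1*1220) - 91*√10) = √((260 - 1220) - 91*√10) = √(-960 - 91*√10)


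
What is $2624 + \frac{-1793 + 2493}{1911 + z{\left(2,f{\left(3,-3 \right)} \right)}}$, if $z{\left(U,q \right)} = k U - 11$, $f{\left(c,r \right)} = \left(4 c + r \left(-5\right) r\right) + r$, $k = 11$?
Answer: $\frac{2522014}{961} \approx 2624.4$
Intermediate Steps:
$f{\left(c,r \right)} = r - 5 r^{2} + 4 c$ ($f{\left(c,r \right)} = \left(4 c + - 5 r r\right) + r = \left(4 c - 5 r^{2}\right) + r = \left(- 5 r^{2} + 4 c\right) + r = r - 5 r^{2} + 4 c$)
$z{\left(U,q \right)} = -11 + 11 U$ ($z{\left(U,q \right)} = 11 U - 11 = -11 + 11 U$)
$2624 + \frac{-1793 + 2493}{1911 + z{\left(2,f{\left(3,-3 \right)} \right)}} = 2624 + \frac{-1793 + 2493}{1911 + \left(-11 + 11 \cdot 2\right)} = 2624 + \frac{700}{1911 + \left(-11 + 22\right)} = 2624 + \frac{700}{1911 + 11} = 2624 + \frac{700}{1922} = 2624 + 700 \cdot \frac{1}{1922} = 2624 + \frac{350}{961} = \frac{2522014}{961}$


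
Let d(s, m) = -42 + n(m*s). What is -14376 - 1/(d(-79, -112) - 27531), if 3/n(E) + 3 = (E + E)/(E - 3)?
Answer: -3504067789193/243744282 ≈ -14376.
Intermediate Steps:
n(E) = 3/(-3 + 2*E/(-3 + E)) (n(E) = 3/(-3 + (E + E)/(E - 3)) = 3/(-3 + (2*E)/(-3 + E)) = 3/(-3 + 2*E/(-3 + E)))
d(s, m) = -42 + 3*(3 - m*s)/(-9 + m*s)
-14376 - 1/(d(-79, -112) - 27531) = -14376 - 1/(9*(43 - 5*(-112)*(-79))/(-9 - 112*(-79)) - 27531) = -14376 - 1/(9*(43 - 44240)/(-9 + 8848) - 27531) = -14376 - 1/(9*(-44197)/8839 - 27531) = -14376 - 1/(9*(1/8839)*(-44197) - 27531) = -14376 - 1/(-397773/8839 - 27531) = -14376 - 1/(-243744282/8839) = -14376 - 1*(-8839/243744282) = -14376 + 8839/243744282 = -3504067789193/243744282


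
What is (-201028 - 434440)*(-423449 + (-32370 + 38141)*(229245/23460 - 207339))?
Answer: 17493906462869109/23 ≈ 7.6060e+14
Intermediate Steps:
(-201028 - 434440)*(-423449 + (-32370 + 38141)*(229245/23460 - 207339)) = -635468*(-423449 + 5771*(229245*(1/23460) - 207339)) = -635468*(-423449 + 5771*(899/92 - 207339)) = -635468*(-423449 + 5771*(-19074289/92)) = -635468*(-423449 - 110077721819/92) = -635468*(-110116679127/92) = 17493906462869109/23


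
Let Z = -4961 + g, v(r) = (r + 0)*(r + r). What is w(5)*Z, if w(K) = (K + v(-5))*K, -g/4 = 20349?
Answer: -23748175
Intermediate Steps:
g = -81396 (g = -4*20349 = -81396)
v(r) = 2*r**2 (v(r) = r*(2*r) = 2*r**2)
w(K) = K*(50 + K) (w(K) = (K + 2*(-5)**2)*K = (K + 2*25)*K = (K + 50)*K = (50 + K)*K = K*(50 + K))
Z = -86357 (Z = -4961 - 81396 = -86357)
w(5)*Z = (5*(50 + 5))*(-86357) = (5*55)*(-86357) = 275*(-86357) = -23748175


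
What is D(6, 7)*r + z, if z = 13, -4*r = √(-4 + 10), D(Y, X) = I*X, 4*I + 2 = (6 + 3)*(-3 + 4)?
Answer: 13 - 49*√6/16 ≈ 5.4984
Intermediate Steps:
I = 7/4 (I = -½ + ((6 + 3)*(-3 + 4))/4 = -½ + (9*1)/4 = -½ + (¼)*9 = -½ + 9/4 = 7/4 ≈ 1.7500)
D(Y, X) = 7*X/4
r = -√6/4 (r = -√(-4 + 10)/4 = -√6/4 ≈ -0.61237)
D(6, 7)*r + z = ((7/4)*7)*(-√6/4) + 13 = 49*(-√6/4)/4 + 13 = -49*√6/16 + 13 = 13 - 49*√6/16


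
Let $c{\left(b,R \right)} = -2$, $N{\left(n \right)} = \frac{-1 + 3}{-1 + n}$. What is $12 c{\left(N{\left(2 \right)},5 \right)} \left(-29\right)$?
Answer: $696$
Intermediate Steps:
$N{\left(n \right)} = \frac{2}{-1 + n}$
$12 c{\left(N{\left(2 \right)},5 \right)} \left(-29\right) = 12 \left(-2\right) \left(-29\right) = \left(-24\right) \left(-29\right) = 696$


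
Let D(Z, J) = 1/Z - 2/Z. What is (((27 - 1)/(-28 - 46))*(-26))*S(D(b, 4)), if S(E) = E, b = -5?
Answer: 338/185 ≈ 1.8270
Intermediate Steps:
D(Z, J) = -1/Z (D(Z, J) = 1/Z - 2/Z = -1/Z)
(((27 - 1)/(-28 - 46))*(-26))*S(D(b, 4)) = (((27 - 1)/(-28 - 46))*(-26))*(-1/(-5)) = ((26/(-74))*(-26))*(-1*(-⅕)) = ((26*(-1/74))*(-26))*(⅕) = -13/37*(-26)*(⅕) = (338/37)*(⅕) = 338/185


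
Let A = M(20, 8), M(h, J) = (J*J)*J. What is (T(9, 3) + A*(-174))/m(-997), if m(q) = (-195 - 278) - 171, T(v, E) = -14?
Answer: 1937/14 ≈ 138.36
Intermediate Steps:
M(h, J) = J**3 (M(h, J) = J**2*J = J**3)
m(q) = -644 (m(q) = -473 - 171 = -644)
A = 512 (A = 8**3 = 512)
(T(9, 3) + A*(-174))/m(-997) = (-14 + 512*(-174))/(-644) = (-14 - 89088)*(-1/644) = -89102*(-1/644) = 1937/14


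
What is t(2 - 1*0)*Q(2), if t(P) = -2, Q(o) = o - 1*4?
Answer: 4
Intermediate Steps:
Q(o) = -4 + o (Q(o) = o - 4 = -4 + o)
t(2 - 1*0)*Q(2) = -2*(-4 + 2) = -2*(-2) = 4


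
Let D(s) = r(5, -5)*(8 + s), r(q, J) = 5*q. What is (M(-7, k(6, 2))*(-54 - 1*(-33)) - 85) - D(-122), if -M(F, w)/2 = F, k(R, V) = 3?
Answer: 2471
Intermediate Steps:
M(F, w) = -2*F
D(s) = 200 + 25*s (D(s) = (5*5)*(8 + s) = 25*(8 + s) = 200 + 25*s)
(M(-7, k(6, 2))*(-54 - 1*(-33)) - 85) - D(-122) = ((-2*(-7))*(-54 - 1*(-33)) - 85) - (200 + 25*(-122)) = (14*(-54 + 33) - 85) - (200 - 3050) = (14*(-21) - 85) - 1*(-2850) = (-294 - 85) + 2850 = -379 + 2850 = 2471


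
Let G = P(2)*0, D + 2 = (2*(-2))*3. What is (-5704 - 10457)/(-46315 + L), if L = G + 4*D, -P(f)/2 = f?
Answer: 5387/15457 ≈ 0.34852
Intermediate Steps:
D = -14 (D = -2 + (2*(-2))*3 = -2 - 4*3 = -2 - 12 = -14)
P(f) = -2*f
G = 0 (G = -2*2*0 = -4*0 = 0)
L = -56 (L = 0 + 4*(-14) = 0 - 56 = -56)
(-5704 - 10457)/(-46315 + L) = (-5704 - 10457)/(-46315 - 56) = -16161/(-46371) = -16161*(-1/46371) = 5387/15457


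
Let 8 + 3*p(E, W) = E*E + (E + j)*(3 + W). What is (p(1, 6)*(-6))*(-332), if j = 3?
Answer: 19256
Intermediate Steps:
p(E, W) = -8/3 + E²/3 + (3 + E)*(3 + W)/3 (p(E, W) = -8/3 + (E*E + (E + 3)*(3 + W))/3 = -8/3 + (E² + (3 + E)*(3 + W))/3 = -8/3 + (E²/3 + (3 + E)*(3 + W)/3) = -8/3 + E²/3 + (3 + E)*(3 + W)/3)
(p(1, 6)*(-6))*(-332) = ((⅓ + 1 + 6 + (⅓)*1² + (⅓)*1*6)*(-6))*(-332) = ((⅓ + 1 + 6 + (⅓)*1 + 2)*(-6))*(-332) = ((⅓ + 1 + 6 + ⅓ + 2)*(-6))*(-332) = ((29/3)*(-6))*(-332) = -58*(-332) = 19256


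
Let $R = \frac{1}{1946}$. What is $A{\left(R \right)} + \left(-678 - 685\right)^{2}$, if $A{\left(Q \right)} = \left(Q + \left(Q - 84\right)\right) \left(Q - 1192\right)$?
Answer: $\frac{3707193336463}{1893458} \approx 1.9579 \cdot 10^{6}$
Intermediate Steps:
$R = \frac{1}{1946} \approx 0.00051387$
$A{\left(Q \right)} = \left(-1192 + Q\right) \left(-84 + 2 Q\right)$ ($A{\left(Q \right)} = \left(Q + \left(Q - 84\right)\right) \left(-1192 + Q\right) = \left(Q + \left(-84 + Q\right)\right) \left(-1192 + Q\right) = \left(-84 + 2 Q\right) \left(-1192 + Q\right) = \left(-1192 + Q\right) \left(-84 + 2 Q\right)$)
$A{\left(R \right)} + \left(-678 - 685\right)^{2} = \left(100128 - \frac{1234}{973} + \frac{2}{3786916}\right) + \left(-678 - 685\right)^{2} = \left(100128 - \frac{1234}{973} + 2 \cdot \frac{1}{3786916}\right) + \left(-1363\right)^{2} = \left(100128 - \frac{1234}{973} + \frac{1}{1893458}\right) + 1857769 = \frac{189585761261}{1893458} + 1857769 = \frac{3707193336463}{1893458}$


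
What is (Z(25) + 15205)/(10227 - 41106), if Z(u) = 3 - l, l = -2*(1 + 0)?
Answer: -1690/3431 ≈ -0.49257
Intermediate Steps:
l = -2 (l = -2*1 = -2)
Z(u) = 5 (Z(u) = 3 - 1*(-2) = 3 + 2 = 5)
(Z(25) + 15205)/(10227 - 41106) = (5 + 15205)/(10227 - 41106) = 15210/(-30879) = 15210*(-1/30879) = -1690/3431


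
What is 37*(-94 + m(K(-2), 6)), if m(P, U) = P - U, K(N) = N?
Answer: -3774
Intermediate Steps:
37*(-94 + m(K(-2), 6)) = 37*(-94 + (-2 - 1*6)) = 37*(-94 + (-2 - 6)) = 37*(-94 - 8) = 37*(-102) = -3774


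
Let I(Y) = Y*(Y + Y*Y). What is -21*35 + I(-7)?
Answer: -1029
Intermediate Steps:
I(Y) = Y*(Y + Y²)
-21*35 + I(-7) = -21*35 + (-7)²*(1 - 7) = -735 + 49*(-6) = -735 - 294 = -1029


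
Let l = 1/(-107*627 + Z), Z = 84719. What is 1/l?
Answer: 17630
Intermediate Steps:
l = 1/17630 (l = 1/(-107*627 + 84719) = 1/(-67089 + 84719) = 1/17630 ≈ 5.6722e-5)
1/l = 1/(1/17630) = 17630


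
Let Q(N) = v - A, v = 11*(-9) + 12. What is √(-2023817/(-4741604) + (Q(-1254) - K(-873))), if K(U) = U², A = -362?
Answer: 3*I*√475794666259640511/2370802 ≈ 872.84*I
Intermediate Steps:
v = -87 (v = -99 + 12 = -87)
Q(N) = 275 (Q(N) = -87 - 1*(-362) = -87 + 362 = 275)
√(-2023817/(-4741604) + (Q(-1254) - K(-873))) = √(-2023817/(-4741604) + (275 - 1*(-873)²)) = √(-2023817*(-1/4741604) + (275 - 1*762129)) = √(2023817/4741604 + (275 - 762129)) = √(2023817/4741604 - 761854) = √(-3612407949999/4741604) = 3*I*√475794666259640511/2370802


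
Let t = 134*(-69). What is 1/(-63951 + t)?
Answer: -1/73197 ≈ -1.3662e-5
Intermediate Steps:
t = -9246
1/(-63951 + t) = 1/(-63951 - 9246) = 1/(-73197) = -1/73197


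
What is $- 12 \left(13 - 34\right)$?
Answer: $252$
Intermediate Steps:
$- 12 \left(13 - 34\right) = \left(-12\right) \left(-21\right) = 252$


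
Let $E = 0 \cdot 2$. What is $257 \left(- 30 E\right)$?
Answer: $0$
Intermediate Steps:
$E = 0$
$257 \left(- 30 E\right) = 257 \left(\left(-30\right) 0\right) = 257 \cdot 0 = 0$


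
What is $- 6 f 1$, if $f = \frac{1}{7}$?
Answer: $- \frac{6}{7} \approx -0.85714$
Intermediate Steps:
$f = \frac{1}{7} \approx 0.14286$
$- 6 f 1 = \left(-6\right) \frac{1}{7} \cdot 1 = \left(- \frac{6}{7}\right) 1 = - \frac{6}{7}$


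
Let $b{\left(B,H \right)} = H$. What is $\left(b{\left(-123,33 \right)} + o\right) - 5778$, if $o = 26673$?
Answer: $20928$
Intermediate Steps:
$\left(b{\left(-123,33 \right)} + o\right) - 5778 = \left(33 + 26673\right) - 5778 = 26706 - 5778 = 20928$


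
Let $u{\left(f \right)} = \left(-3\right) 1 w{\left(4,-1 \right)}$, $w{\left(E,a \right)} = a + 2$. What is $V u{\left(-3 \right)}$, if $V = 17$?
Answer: $-51$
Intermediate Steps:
$w{\left(E,a \right)} = 2 + a$
$u{\left(f \right)} = -3$ ($u{\left(f \right)} = \left(-3\right) 1 \left(2 - 1\right) = \left(-3\right) 1 = -3$)
$V u{\left(-3 \right)} = 17 \left(-3\right) = -51$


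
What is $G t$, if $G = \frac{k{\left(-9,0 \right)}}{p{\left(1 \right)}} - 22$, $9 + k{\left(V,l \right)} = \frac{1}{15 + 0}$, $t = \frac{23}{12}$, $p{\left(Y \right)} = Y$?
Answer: $- \frac{2668}{45} \approx -59.289$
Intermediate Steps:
$t = \frac{23}{12}$ ($t = 23 \cdot \frac{1}{12} = \frac{23}{12} \approx 1.9167$)
$k{\left(V,l \right)} = - \frac{134}{15}$ ($k{\left(V,l \right)} = -9 + \frac{1}{15 + 0} = -9 + \frac{1}{15} = - \frac{134}{15}$)
$G = - \frac{464}{15}$ ($G = - \frac{134}{15 \cdot 1} - 22 = \left(- \frac{134}{15}\right) 1 - 22 = - \frac{134}{15} - 22 = - \frac{464}{15} \approx -30.933$)
$G t = \left(- \frac{464}{15}\right) \frac{23}{12} = - \frac{2668}{45}$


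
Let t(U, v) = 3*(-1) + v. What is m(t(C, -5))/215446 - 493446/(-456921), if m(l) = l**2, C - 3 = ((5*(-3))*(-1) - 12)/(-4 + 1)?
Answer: 17723368310/16406966961 ≈ 1.0802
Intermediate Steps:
C = 2 (C = 3 + ((5*(-3))*(-1) - 12)/(-4 + 1) = 3 + (-15*(-1) - 12)/(-3) = 3 + (15 - 12)*(-1/3) = 3 + 3*(-1/3) = 3 - 1 = 2)
t(U, v) = -3 + v
m(t(C, -5))/215446 - 493446/(-456921) = (-3 - 5)**2/215446 - 493446/(-456921) = (-8)**2*(1/215446) - 493446*(-1/456921) = 64*(1/215446) + 164482/152307 = 32/107723 + 164482/152307 = 17723368310/16406966961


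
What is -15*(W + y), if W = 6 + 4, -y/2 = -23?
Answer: -840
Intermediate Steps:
y = 46 (y = -2*(-23) = 46)
W = 10
-15*(W + y) = -15*(10 + 46) = -15*56 = -840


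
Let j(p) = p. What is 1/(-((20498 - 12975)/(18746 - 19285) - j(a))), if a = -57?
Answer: -539/23200 ≈ -0.023233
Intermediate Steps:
1/(-((20498 - 12975)/(18746 - 19285) - j(a))) = 1/(-((20498 - 12975)/(18746 - 19285) - 1*(-57))) = 1/(-(7523/(-539) + 57)) = 1/(-(7523*(-1/539) + 57)) = 1/(-(-7523/539 + 57)) = 1/(-1*23200/539) = 1/(-23200/539) = -539/23200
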